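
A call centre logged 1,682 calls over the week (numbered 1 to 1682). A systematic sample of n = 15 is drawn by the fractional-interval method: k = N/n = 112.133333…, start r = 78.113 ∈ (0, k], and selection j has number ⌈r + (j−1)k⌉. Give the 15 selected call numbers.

79, 191, 303, 415, 527, 639, 751, 864, 976, 1088, 1200, 1312, 1424, 1536, 1648

j=1: r + 0k = 78.113 → ⌈·⌉ = 79
j=2: r + 1k = 190.246333… → ⌈·⌉ = 191
j=3: r + 2k = 302.379666… → ⌈·⌉ = 303
j=4: r + 3k = 414.513 → ⌈·⌉ = 415
j=5: r + 4k = 526.646333… → ⌈·⌉ = 527
j=6: r + 5k = 638.779666… → ⌈·⌉ = 639
j=7: r + 6k = 750.913 → ⌈·⌉ = 751
j=8: r + 7k = 863.046333… → ⌈·⌉ = 864
j=9: r + 8k = 975.179666… → ⌈·⌉ = 976
j=10: r + 9k = 1087.313 → ⌈·⌉ = 1088
j=11: r + 10k = 1199.446333… → ⌈·⌉ = 1200
j=12: r + 11k = 1311.579666… → ⌈·⌉ = 1312
j=13: r + 12k = 1423.713 → ⌈·⌉ = 1424
j=14: r + 13k = 1535.846333… → ⌈·⌉ = 1536
j=15: r + 14k = 1647.979666… → ⌈·⌉ = 1648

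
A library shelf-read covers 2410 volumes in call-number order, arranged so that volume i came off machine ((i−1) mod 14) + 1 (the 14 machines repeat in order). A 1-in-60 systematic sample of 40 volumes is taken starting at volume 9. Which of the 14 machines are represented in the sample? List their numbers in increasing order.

1, 3, 5, 7, 9, 11, 13

Consecutive selections differ by k = 60, so their machine numbers differ by 60 mod 14 = 4.
gcd(60, 14) = 2, so the sample visits 14/2 = 7 distinct residues mod 14.
Start 9 is machine 9; the machines hit are 1, 3, 5, 7, 9, 11, 13.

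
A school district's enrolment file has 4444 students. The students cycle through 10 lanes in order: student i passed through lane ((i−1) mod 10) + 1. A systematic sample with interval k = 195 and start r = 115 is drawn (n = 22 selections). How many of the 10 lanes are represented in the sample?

Consecutive selections differ by k = 195, so their lane numbers differ by 195 mod 10 = 5.
gcd(195, 10) = 5, so the sample visits 10/5 = 2 distinct residues mod 10.
Start 115 is lane 5; the lanes hit are 5, 10.

2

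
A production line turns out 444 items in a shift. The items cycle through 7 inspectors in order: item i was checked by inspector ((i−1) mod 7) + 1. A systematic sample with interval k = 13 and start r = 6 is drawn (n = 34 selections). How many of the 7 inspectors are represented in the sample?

7

Consecutive selections differ by k = 13, so their inspector numbers differ by 13 mod 7 = 6.
gcd(13, 7) = 1, so the sample visits 7/1 = 7 distinct residues mod 7.
Start 6 is inspector 6; the inspectors hit are 1, 2, 3, 4, 5, 6, 7.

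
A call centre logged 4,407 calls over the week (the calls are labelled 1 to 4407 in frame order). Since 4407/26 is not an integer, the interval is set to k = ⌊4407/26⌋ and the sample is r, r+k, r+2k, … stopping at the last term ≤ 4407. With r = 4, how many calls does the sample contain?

27

k = ⌊4407/26⌋ = 169
Achieved size = ⌊(4407 − 4)/169⌋ + 1 = ⌊4403/169⌋ + 1 = 26 + 1 = 27
(last selection: 4 + 26×169 = 4398 ≤ 4407; next would be 4567 > 4407)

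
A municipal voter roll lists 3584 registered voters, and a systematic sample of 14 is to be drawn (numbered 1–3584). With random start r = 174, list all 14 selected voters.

174, 430, 686, 942, 1198, 1454, 1710, 1966, 2222, 2478, 2734, 2990, 3246, 3502

k = N/n = 3584/14 = 256
voter 1: 174
voter 2: 174 + 256 = 430
voter 3: 430 + 256 = 686
voter 4: 686 + 256 = 942
voter 5: 942 + 256 = 1198
voter 6: 1198 + 256 = 1454
voter 7: 1454 + 256 = 1710
voter 8: 1710 + 256 = 1966
voter 9: 1966 + 256 = 2222
voter 10: 2222 + 256 = 2478
voter 11: 2478 + 256 = 2734
voter 12: 2734 + 256 = 2990
voter 13: 2990 + 256 = 3246
voter 14: 3246 + 256 = 3502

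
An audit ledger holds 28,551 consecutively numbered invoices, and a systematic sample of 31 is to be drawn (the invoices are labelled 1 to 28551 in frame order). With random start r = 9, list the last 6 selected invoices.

23034, 23955, 24876, 25797, 26718, 27639

k = N/n = 28551/31 = 921
26th selection = 9 + 25×921 = 23034
27th: 23034 + 921 = 23955
28th: 23955 + 921 = 24876
29th: 24876 + 921 = 25797
30th: 25797 + 921 = 26718
31st: 26718 + 921 = 27639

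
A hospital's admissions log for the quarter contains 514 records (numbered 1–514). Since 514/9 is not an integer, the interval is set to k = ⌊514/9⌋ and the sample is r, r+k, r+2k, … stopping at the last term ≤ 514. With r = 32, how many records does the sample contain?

k = ⌊514/9⌋ = 57
Achieved size = ⌊(514 − 32)/57⌋ + 1 = ⌊482/57⌋ + 1 = 8 + 1 = 9
(last selection: 32 + 8×57 = 488 ≤ 514; next would be 545 > 514)

9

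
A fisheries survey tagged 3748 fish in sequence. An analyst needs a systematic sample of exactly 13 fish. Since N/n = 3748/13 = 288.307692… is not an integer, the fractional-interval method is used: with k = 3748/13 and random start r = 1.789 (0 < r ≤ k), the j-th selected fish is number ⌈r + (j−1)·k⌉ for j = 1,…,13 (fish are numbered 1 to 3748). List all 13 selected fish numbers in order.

2, 291, 579, 867, 1156, 1444, 1732, 2020, 2309, 2597, 2885, 3174, 3462

j=1: r + 0k = 1.789 → ⌈·⌉ = 2
j=2: r + 1k = 290.096692… → ⌈·⌉ = 291
j=3: r + 2k = 578.404384… → ⌈·⌉ = 579
j=4: r + 3k = 866.712076… → ⌈·⌉ = 867
j=5: r + 4k = 1155.019769… → ⌈·⌉ = 1156
j=6: r + 5k = 1443.327461… → ⌈·⌉ = 1444
j=7: r + 6k = 1731.635153… → ⌈·⌉ = 1732
j=8: r + 7k = 2019.942846… → ⌈·⌉ = 2020
j=9: r + 8k = 2308.250538… → ⌈·⌉ = 2309
j=10: r + 9k = 2596.558230… → ⌈·⌉ = 2597
j=11: r + 10k = 2884.865923… → ⌈·⌉ = 2885
j=12: r + 11k = 3173.173615… → ⌈·⌉ = 3174
j=13: r + 12k = 3461.481307… → ⌈·⌉ = 3462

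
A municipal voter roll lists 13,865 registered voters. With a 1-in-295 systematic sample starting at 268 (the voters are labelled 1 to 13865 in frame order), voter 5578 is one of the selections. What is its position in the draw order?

19

k = 295
position = (5578 − 268)/295 + 1 = 5310/295 + 1 = 18 + 1 = 19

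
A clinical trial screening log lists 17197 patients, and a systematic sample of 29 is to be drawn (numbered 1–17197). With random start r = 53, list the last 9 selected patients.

k = N/n = 17197/29 = 593
21st selection = 53 + 20×593 = 11913
22nd: 11913 + 593 = 12506
23rd: 12506 + 593 = 13099
24th: 13099 + 593 = 13692
25th: 13692 + 593 = 14285
26th: 14285 + 593 = 14878
27th: 14878 + 593 = 15471
28th: 15471 + 593 = 16064
29th: 16064 + 593 = 16657

11913, 12506, 13099, 13692, 14285, 14878, 15471, 16064, 16657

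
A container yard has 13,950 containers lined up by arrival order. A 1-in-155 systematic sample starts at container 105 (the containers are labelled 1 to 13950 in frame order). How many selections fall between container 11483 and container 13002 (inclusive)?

10

k = 155
First selection ≥ 11483: 105 + ⌈(11483−105)/155⌉·155 = 105 + 74×155 = 11575
Last selection ≤ 13002: 105 + ⌊(13002−105)/155⌋·155 = 105 + 83×155 = 12970
Count = 83 − 74 + 1 = 10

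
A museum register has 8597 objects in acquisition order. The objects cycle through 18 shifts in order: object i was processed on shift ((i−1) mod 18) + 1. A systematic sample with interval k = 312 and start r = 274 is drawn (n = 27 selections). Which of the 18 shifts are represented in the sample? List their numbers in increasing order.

4, 10, 16

Consecutive selections differ by k = 312, so their shift numbers differ by 312 mod 18 = 6.
gcd(312, 18) = 6, so the sample visits 18/6 = 3 distinct residues mod 18.
Start 274 is shift 4; the shifts hit are 4, 10, 16.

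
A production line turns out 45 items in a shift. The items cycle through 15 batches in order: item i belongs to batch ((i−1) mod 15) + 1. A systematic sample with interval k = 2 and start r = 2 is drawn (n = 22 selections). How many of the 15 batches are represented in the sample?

Consecutive selections differ by k = 2, so their batch numbers differ by 2 mod 15 = 2.
gcd(2, 15) = 1, so the sample visits 15/1 = 15 distinct residues mod 15.
Start 2 is batch 2; the batches hit are 1, 2, 3, 4, 5, 6, 7, 8, 9, 10, 11, 12, 13, 14, 15.

15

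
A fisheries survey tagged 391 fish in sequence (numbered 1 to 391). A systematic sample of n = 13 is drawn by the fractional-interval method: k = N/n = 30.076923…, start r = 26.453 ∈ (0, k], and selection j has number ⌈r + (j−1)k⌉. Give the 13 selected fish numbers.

27, 57, 87, 117, 147, 177, 207, 237, 268, 298, 328, 358, 388

j=1: r + 0k = 26.453 → ⌈·⌉ = 27
j=2: r + 1k = 56.529923… → ⌈·⌉ = 57
j=3: r + 2k = 86.606846… → ⌈·⌉ = 87
j=4: r + 3k = 116.683769… → ⌈·⌉ = 117
j=5: r + 4k = 146.760692… → ⌈·⌉ = 147
j=6: r + 5k = 176.837615… → ⌈·⌉ = 177
j=7: r + 6k = 206.914538… → ⌈·⌉ = 207
j=8: r + 7k = 236.991461… → ⌈·⌉ = 237
j=9: r + 8k = 267.068384… → ⌈·⌉ = 268
j=10: r + 9k = 297.145307… → ⌈·⌉ = 298
j=11: r + 10k = 327.222230… → ⌈·⌉ = 328
j=12: r + 11k = 357.299153… → ⌈·⌉ = 358
j=13: r + 12k = 387.376076… → ⌈·⌉ = 388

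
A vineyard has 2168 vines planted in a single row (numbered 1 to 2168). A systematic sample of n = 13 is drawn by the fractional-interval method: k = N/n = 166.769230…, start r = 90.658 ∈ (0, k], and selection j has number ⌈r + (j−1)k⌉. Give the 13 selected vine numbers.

91, 258, 425, 591, 758, 925, 1092, 1259, 1425, 1592, 1759, 1926, 2092

j=1: r + 0k = 90.658 → ⌈·⌉ = 91
j=2: r + 1k = 257.427230… → ⌈·⌉ = 258
j=3: r + 2k = 424.196461… → ⌈·⌉ = 425
j=4: r + 3k = 590.965692… → ⌈·⌉ = 591
j=5: r + 4k = 757.734923… → ⌈·⌉ = 758
j=6: r + 5k = 924.504153… → ⌈·⌉ = 925
j=7: r + 6k = 1091.273384… → ⌈·⌉ = 1092
j=8: r + 7k = 1258.042615… → ⌈·⌉ = 1259
j=9: r + 8k = 1424.811846… → ⌈·⌉ = 1425
j=10: r + 9k = 1591.581076… → ⌈·⌉ = 1592
j=11: r + 10k = 1758.350307… → ⌈·⌉ = 1759
j=12: r + 11k = 1925.119538… → ⌈·⌉ = 1926
j=13: r + 12k = 2091.888769… → ⌈·⌉ = 2092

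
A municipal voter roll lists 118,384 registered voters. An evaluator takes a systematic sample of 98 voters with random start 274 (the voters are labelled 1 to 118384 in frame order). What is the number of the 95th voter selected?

113826

k = 118384/98 = 1208
95th selection = r + (95−1)·k = 274 + 94×1208 = 274 + 113552 = 113826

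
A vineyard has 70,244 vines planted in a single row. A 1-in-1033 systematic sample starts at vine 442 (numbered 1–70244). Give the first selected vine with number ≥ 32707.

33498

k = 1033
Steps past start: ⌈(32707 − 442)/1033⌉ = ⌈32265/1033⌉ = 32
Selected vine: 442 + 32×1033 = 33498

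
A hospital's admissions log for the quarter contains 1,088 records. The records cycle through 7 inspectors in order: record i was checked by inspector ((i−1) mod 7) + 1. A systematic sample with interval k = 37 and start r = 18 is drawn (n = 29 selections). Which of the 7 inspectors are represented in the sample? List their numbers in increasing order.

Consecutive selections differ by k = 37, so their inspector numbers differ by 37 mod 7 = 2.
gcd(37, 7) = 1, so the sample visits 7/1 = 7 distinct residues mod 7.
Start 18 is inspector 4; the inspectors hit are 1, 2, 3, 4, 5, 6, 7.

1, 2, 3, 4, 5, 6, 7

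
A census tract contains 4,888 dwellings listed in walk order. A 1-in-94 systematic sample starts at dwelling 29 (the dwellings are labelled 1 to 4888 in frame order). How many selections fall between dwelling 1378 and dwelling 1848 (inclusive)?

k = 94
First selection ≥ 1378: 29 + ⌈(1378−29)/94⌉·94 = 29 + 15×94 = 1439
Last selection ≤ 1848: 29 + ⌊(1848−29)/94⌋·94 = 29 + 19×94 = 1815
Count = 19 − 15 + 1 = 5

5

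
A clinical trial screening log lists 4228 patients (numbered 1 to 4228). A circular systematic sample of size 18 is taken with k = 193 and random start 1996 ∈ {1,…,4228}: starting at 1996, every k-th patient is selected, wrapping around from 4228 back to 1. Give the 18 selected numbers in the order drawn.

Selection 1: 1996
Selection 2: 1996 + 193 = 2189
Selection 3: 2189 + 193 = 2382
Selection 4: 2382 + 193 = 2575
Selection 5: 2575 + 193 = 2768
Selection 6: 2768 + 193 = 2961
Selection 7: 2961 + 193 = 3154
Selection 8: 3154 + 193 = 3347
Selection 9: 3347 + 193 = 3540
Selection 10: 3540 + 193 = 3733
Selection 11: 3733 + 193 = 3926
Selection 12: 3926 + 193 = 4119
Selection 13: 4119 + 193 = 4312 → 4312 − 4228 = 84
Selection 14: 84 + 193 = 277
Selection 15: 277 + 193 = 470
Selection 16: 470 + 193 = 663
Selection 17: 663 + 193 = 856
Selection 18: 856 + 193 = 1049

1996, 2189, 2382, 2575, 2768, 2961, 3154, 3347, 3540, 3733, 3926, 4119, 84, 277, 470, 663, 856, 1049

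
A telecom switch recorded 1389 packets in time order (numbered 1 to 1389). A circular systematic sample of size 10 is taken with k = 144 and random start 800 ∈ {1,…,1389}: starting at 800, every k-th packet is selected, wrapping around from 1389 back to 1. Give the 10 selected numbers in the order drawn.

800, 944, 1088, 1232, 1376, 131, 275, 419, 563, 707

Selection 1: 800
Selection 2: 800 + 144 = 944
Selection 3: 944 + 144 = 1088
Selection 4: 1088 + 144 = 1232
Selection 5: 1232 + 144 = 1376
Selection 6: 1376 + 144 = 1520 → 1520 − 1389 = 131
Selection 7: 131 + 144 = 275
Selection 8: 275 + 144 = 419
Selection 9: 419 + 144 = 563
Selection 10: 563 + 144 = 707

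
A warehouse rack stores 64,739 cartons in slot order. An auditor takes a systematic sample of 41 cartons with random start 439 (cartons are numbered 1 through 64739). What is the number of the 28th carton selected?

43072

k = 64739/41 = 1579
28th selection = r + (28−1)·k = 439 + 27×1579 = 439 + 42633 = 43072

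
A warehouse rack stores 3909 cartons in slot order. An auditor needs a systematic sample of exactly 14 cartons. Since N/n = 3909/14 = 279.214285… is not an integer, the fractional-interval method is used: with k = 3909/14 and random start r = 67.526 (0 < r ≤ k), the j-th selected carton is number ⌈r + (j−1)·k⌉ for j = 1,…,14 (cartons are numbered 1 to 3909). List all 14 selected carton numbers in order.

j=1: r + 0k = 67.526 → ⌈·⌉ = 68
j=2: r + 1k = 346.740285… → ⌈·⌉ = 347
j=3: r + 2k = 625.954571… → ⌈·⌉ = 626
j=4: r + 3k = 905.168857… → ⌈·⌉ = 906
j=5: r + 4k = 1184.383142… → ⌈·⌉ = 1185
j=6: r + 5k = 1463.597428… → ⌈·⌉ = 1464
j=7: r + 6k = 1742.811714… → ⌈·⌉ = 1743
j=8: r + 7k = 2022.026 → ⌈·⌉ = 2023
j=9: r + 8k = 2301.240285… → ⌈·⌉ = 2302
j=10: r + 9k = 2580.454571… → ⌈·⌉ = 2581
j=11: r + 10k = 2859.668857… → ⌈·⌉ = 2860
j=12: r + 11k = 3138.883142… → ⌈·⌉ = 3139
j=13: r + 12k = 3418.097428… → ⌈·⌉ = 3419
j=14: r + 13k = 3697.311714… → ⌈·⌉ = 3698

68, 347, 626, 906, 1185, 1464, 1743, 2023, 2302, 2581, 2860, 3139, 3419, 3698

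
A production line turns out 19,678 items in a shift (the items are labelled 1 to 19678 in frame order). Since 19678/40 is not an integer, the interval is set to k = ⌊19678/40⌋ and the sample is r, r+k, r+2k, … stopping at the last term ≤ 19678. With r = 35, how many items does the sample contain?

41

k = ⌊19678/40⌋ = 491
Achieved size = ⌊(19678 − 35)/491⌋ + 1 = ⌊19643/491⌋ + 1 = 40 + 1 = 41
(last selection: 35 + 40×491 = 19675 ≤ 19678; next would be 20166 > 19678)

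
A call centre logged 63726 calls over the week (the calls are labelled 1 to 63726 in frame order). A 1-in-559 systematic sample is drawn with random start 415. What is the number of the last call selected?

k = 559
114th selection = r + (114−1)·k = 415 + 113×559 = 415 + 63167 = 63582

63582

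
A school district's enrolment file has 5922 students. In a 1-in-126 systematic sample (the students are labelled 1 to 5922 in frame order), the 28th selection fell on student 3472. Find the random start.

70

k = 126
r = 3472 − (28−1)×126 = 3472 − 3402 = 70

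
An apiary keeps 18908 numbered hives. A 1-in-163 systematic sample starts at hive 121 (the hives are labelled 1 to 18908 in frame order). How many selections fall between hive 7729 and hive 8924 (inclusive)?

8

k = 163
First selection ≥ 7729: 121 + ⌈(7729−121)/163⌉·163 = 121 + 47×163 = 7782
Last selection ≤ 8924: 121 + ⌊(8924−121)/163⌋·163 = 121 + 54×163 = 8923
Count = 54 − 47 + 1 = 8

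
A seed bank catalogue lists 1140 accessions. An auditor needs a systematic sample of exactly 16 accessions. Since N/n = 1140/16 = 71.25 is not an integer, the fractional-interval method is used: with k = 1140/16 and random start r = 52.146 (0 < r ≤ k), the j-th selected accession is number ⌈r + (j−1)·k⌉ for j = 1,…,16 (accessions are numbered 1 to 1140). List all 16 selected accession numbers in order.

53, 124, 195, 266, 338, 409, 480, 551, 623, 694, 765, 836, 908, 979, 1050, 1121

j=1: r + 0k = 52.146 → ⌈·⌉ = 53
j=2: r + 1k = 123.396 → ⌈·⌉ = 124
j=3: r + 2k = 194.646 → ⌈·⌉ = 195
j=4: r + 3k = 265.896 → ⌈·⌉ = 266
j=5: r + 4k = 337.146 → ⌈·⌉ = 338
j=6: r + 5k = 408.396 → ⌈·⌉ = 409
j=7: r + 6k = 479.646 → ⌈·⌉ = 480
j=8: r + 7k = 550.896 → ⌈·⌉ = 551
j=9: r + 8k = 622.146 → ⌈·⌉ = 623
j=10: r + 9k = 693.396 → ⌈·⌉ = 694
j=11: r + 10k = 764.646 → ⌈·⌉ = 765
j=12: r + 11k = 835.896 → ⌈·⌉ = 836
j=13: r + 12k = 907.146 → ⌈·⌉ = 908
j=14: r + 13k = 978.396 → ⌈·⌉ = 979
j=15: r + 14k = 1049.646 → ⌈·⌉ = 1050
j=16: r + 15k = 1120.896 → ⌈·⌉ = 1121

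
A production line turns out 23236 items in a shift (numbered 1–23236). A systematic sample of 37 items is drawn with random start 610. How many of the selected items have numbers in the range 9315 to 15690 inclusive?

11

k = 23236/37 = 628
First selection ≥ 9315: 610 + ⌈(9315−610)/628⌉·628 = 610 + 14×628 = 9402
Last selection ≤ 15690: 610 + ⌊(15690−610)/628⌋·628 = 610 + 24×628 = 15682
Count = 24 − 14 + 1 = 11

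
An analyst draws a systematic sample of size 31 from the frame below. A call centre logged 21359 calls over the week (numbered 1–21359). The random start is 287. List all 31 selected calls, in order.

287, 976, 1665, 2354, 3043, 3732, 4421, 5110, 5799, 6488, 7177, 7866, 8555, 9244, 9933, 10622, 11311, 12000, 12689, 13378, 14067, 14756, 15445, 16134, 16823, 17512, 18201, 18890, 19579, 20268, 20957

k = N/n = 21359/31 = 689
call 1: 287
call 2: 287 + 689 = 976
call 3: 976 + 689 = 1665
call 4: 1665 + 689 = 2354
call 5: 2354 + 689 = 3043
call 6: 3043 + 689 = 3732
call 7: 3732 + 689 = 4421
call 8: 4421 + 689 = 5110
call 9: 5110 + 689 = 5799
call 10: 5799 + 689 = 6488
call 11: 6488 + 689 = 7177
call 12: 7177 + 689 = 7866
call 13: 7866 + 689 = 8555
call 14: 8555 + 689 = 9244
call 15: 9244 + 689 = 9933
call 16: 9933 + 689 = 10622
call 17: 10622 + 689 = 11311
call 18: 11311 + 689 = 12000
call 19: 12000 + 689 = 12689
call 20: 12689 + 689 = 13378
call 21: 13378 + 689 = 14067
call 22: 14067 + 689 = 14756
call 23: 14756 + 689 = 15445
call 24: 15445 + 689 = 16134
call 25: 16134 + 689 = 16823
call 26: 16823 + 689 = 17512
call 27: 17512 + 689 = 18201
call 28: 18201 + 689 = 18890
call 29: 18890 + 689 = 19579
call 30: 19579 + 689 = 20268
call 31: 20268 + 689 = 20957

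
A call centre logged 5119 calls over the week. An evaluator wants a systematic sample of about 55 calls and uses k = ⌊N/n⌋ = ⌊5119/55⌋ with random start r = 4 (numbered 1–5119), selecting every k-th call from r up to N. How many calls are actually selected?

k = ⌊5119/55⌋ = 93
Achieved size = ⌊(5119 − 4)/93⌋ + 1 = ⌊5115/93⌋ + 1 = 55 + 1 = 56
(last selection: 4 + 55×93 = 5119 ≤ 5119; next would be 5212 > 5119)

56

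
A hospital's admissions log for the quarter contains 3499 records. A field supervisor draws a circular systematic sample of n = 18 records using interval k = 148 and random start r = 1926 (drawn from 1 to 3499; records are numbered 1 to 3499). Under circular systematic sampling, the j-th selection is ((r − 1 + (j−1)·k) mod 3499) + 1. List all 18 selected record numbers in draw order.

Selection 1: 1926
Selection 2: 1926 + 148 = 2074
Selection 3: 2074 + 148 = 2222
Selection 4: 2222 + 148 = 2370
Selection 5: 2370 + 148 = 2518
Selection 6: 2518 + 148 = 2666
Selection 7: 2666 + 148 = 2814
Selection 8: 2814 + 148 = 2962
Selection 9: 2962 + 148 = 3110
Selection 10: 3110 + 148 = 3258
Selection 11: 3258 + 148 = 3406
Selection 12: 3406 + 148 = 3554 → 3554 − 3499 = 55
Selection 13: 55 + 148 = 203
Selection 14: 203 + 148 = 351
Selection 15: 351 + 148 = 499
Selection 16: 499 + 148 = 647
Selection 17: 647 + 148 = 795
Selection 18: 795 + 148 = 943

1926, 2074, 2222, 2370, 2518, 2666, 2814, 2962, 3110, 3258, 3406, 55, 203, 351, 499, 647, 795, 943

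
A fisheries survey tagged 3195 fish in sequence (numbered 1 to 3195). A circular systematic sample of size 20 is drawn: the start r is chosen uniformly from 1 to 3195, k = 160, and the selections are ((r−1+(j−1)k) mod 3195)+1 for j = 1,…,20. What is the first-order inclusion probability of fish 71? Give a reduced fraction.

For each position j, as r ranges over 1…3195 the j-th selection hits every fish exactly once, so fish 71 is selected for exactly 20 of the 3195 starts.
Inclusion probability = 20/3195 = 4/639.

4/639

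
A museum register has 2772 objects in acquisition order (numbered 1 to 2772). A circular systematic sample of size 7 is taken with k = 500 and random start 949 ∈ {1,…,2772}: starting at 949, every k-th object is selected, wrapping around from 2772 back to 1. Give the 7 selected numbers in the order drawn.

949, 1449, 1949, 2449, 177, 677, 1177

Selection 1: 949
Selection 2: 949 + 500 = 1449
Selection 3: 1449 + 500 = 1949
Selection 4: 1949 + 500 = 2449
Selection 5: 2449 + 500 = 2949 → 2949 − 2772 = 177
Selection 6: 177 + 500 = 677
Selection 7: 677 + 500 = 1177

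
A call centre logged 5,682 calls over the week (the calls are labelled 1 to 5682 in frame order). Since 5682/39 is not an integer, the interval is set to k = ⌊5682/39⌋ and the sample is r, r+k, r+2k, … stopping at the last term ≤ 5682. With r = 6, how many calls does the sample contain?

k = ⌊5682/39⌋ = 145
Achieved size = ⌊(5682 − 6)/145⌋ + 1 = ⌊5676/145⌋ + 1 = 39 + 1 = 40
(last selection: 6 + 39×145 = 5661 ≤ 5682; next would be 5806 > 5682)

40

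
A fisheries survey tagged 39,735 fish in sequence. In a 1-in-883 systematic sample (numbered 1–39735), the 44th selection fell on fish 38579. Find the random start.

k = 883
r = 38579 − (44−1)×883 = 38579 − 37969 = 610

610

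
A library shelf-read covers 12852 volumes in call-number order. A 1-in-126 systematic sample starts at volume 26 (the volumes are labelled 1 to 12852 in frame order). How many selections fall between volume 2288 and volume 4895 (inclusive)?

k = 126
First selection ≥ 2288: 26 + ⌈(2288−26)/126⌉·126 = 26 + 18×126 = 2294
Last selection ≤ 4895: 26 + ⌊(4895−26)/126⌋·126 = 26 + 38×126 = 4814
Count = 38 − 18 + 1 = 21

21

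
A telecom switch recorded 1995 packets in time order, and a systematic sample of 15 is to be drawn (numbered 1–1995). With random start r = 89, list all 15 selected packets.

k = N/n = 1995/15 = 133
packet 1: 89
packet 2: 89 + 133 = 222
packet 3: 222 + 133 = 355
packet 4: 355 + 133 = 488
packet 5: 488 + 133 = 621
packet 6: 621 + 133 = 754
packet 7: 754 + 133 = 887
packet 8: 887 + 133 = 1020
packet 9: 1020 + 133 = 1153
packet 10: 1153 + 133 = 1286
packet 11: 1286 + 133 = 1419
packet 12: 1419 + 133 = 1552
packet 13: 1552 + 133 = 1685
packet 14: 1685 + 133 = 1818
packet 15: 1818 + 133 = 1951

89, 222, 355, 488, 621, 754, 887, 1020, 1153, 1286, 1419, 1552, 1685, 1818, 1951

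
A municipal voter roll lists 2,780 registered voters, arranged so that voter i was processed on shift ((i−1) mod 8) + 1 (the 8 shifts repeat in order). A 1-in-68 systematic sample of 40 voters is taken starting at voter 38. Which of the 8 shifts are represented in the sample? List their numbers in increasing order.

Consecutive selections differ by k = 68, so their shift numbers differ by 68 mod 8 = 4.
gcd(68, 8) = 4, so the sample visits 8/4 = 2 distinct residues mod 8.
Start 38 is shift 6; the shifts hit are 2, 6.

2, 6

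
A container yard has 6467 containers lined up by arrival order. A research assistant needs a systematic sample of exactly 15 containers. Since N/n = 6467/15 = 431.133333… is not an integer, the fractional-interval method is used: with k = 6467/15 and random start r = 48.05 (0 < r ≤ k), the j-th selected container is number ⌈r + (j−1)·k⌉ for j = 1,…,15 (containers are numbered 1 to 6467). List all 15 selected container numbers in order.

49, 480, 911, 1342, 1773, 2204, 2635, 3066, 3498, 3929, 4360, 4791, 5222, 5653, 6084

j=1: r + 0k = 48.05 → ⌈·⌉ = 49
j=2: r + 1k = 479.183333… → ⌈·⌉ = 480
j=3: r + 2k = 910.316666… → ⌈·⌉ = 911
j=4: r + 3k = 1341.45 → ⌈·⌉ = 1342
j=5: r + 4k = 1772.583333… → ⌈·⌉ = 1773
j=6: r + 5k = 2203.716666… → ⌈·⌉ = 2204
j=7: r + 6k = 2634.85 → ⌈·⌉ = 2635
j=8: r + 7k = 3065.983333… → ⌈·⌉ = 3066
j=9: r + 8k = 3497.116666… → ⌈·⌉ = 3498
j=10: r + 9k = 3928.25 → ⌈·⌉ = 3929
j=11: r + 10k = 4359.383333… → ⌈·⌉ = 4360
j=12: r + 11k = 4790.516666… → ⌈·⌉ = 4791
j=13: r + 12k = 5221.65 → ⌈·⌉ = 5222
j=14: r + 13k = 5652.783333… → ⌈·⌉ = 5653
j=15: r + 14k = 6083.916666… → ⌈·⌉ = 6084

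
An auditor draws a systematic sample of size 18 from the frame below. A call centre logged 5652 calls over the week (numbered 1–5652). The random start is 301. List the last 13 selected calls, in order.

1871, 2185, 2499, 2813, 3127, 3441, 3755, 4069, 4383, 4697, 5011, 5325, 5639

k = N/n = 5652/18 = 314
6th selection = 301 + 5×314 = 1871
7th: 1871 + 314 = 2185
8th: 2185 + 314 = 2499
9th: 2499 + 314 = 2813
10th: 2813 + 314 = 3127
11th: 3127 + 314 = 3441
12th: 3441 + 314 = 3755
13th: 3755 + 314 = 4069
14th: 4069 + 314 = 4383
15th: 4383 + 314 = 4697
16th: 4697 + 314 = 5011
17th: 5011 + 314 = 5325
18th: 5325 + 314 = 5639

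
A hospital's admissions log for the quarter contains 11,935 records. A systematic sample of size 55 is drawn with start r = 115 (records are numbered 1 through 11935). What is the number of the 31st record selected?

k = 11935/55 = 217
31st selection = r + (31−1)·k = 115 + 30×217 = 115 + 6510 = 6625

6625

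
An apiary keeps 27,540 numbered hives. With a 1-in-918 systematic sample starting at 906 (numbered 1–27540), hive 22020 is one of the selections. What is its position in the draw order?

24

k = 918
position = (22020 − 906)/918 + 1 = 21114/918 + 1 = 23 + 1 = 24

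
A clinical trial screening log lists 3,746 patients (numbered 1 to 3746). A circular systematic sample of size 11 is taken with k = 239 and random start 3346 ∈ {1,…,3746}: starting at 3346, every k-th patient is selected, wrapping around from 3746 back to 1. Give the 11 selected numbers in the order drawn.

Selection 1: 3346
Selection 2: 3346 + 239 = 3585
Selection 3: 3585 + 239 = 3824 → 3824 − 3746 = 78
Selection 4: 78 + 239 = 317
Selection 5: 317 + 239 = 556
Selection 6: 556 + 239 = 795
Selection 7: 795 + 239 = 1034
Selection 8: 1034 + 239 = 1273
Selection 9: 1273 + 239 = 1512
Selection 10: 1512 + 239 = 1751
Selection 11: 1751 + 239 = 1990

3346, 3585, 78, 317, 556, 795, 1034, 1273, 1512, 1751, 1990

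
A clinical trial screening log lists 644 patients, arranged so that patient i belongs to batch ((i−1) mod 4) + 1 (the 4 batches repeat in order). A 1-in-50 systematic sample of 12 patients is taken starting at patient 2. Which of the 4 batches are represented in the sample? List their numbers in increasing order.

2, 4

Consecutive selections differ by k = 50, so their batch numbers differ by 50 mod 4 = 2.
gcd(50, 4) = 2, so the sample visits 4/2 = 2 distinct residues mod 4.
Start 2 is batch 2; the batches hit are 2, 4.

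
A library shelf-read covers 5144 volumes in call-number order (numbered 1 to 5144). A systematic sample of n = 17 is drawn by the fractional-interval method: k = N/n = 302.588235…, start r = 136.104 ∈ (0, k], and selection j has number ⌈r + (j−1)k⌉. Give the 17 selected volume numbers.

137, 439, 742, 1044, 1347, 1650, 1952, 2255, 2557, 2860, 3162, 3465, 3768, 4070, 4373, 4675, 4978

j=1: r + 0k = 136.104 → ⌈·⌉ = 137
j=2: r + 1k = 438.692235… → ⌈·⌉ = 439
j=3: r + 2k = 741.280470… → ⌈·⌉ = 742
j=4: r + 3k = 1043.868705… → ⌈·⌉ = 1044
j=5: r + 4k = 1346.456941… → ⌈·⌉ = 1347
j=6: r + 5k = 1649.045176… → ⌈·⌉ = 1650
j=7: r + 6k = 1951.633411… → ⌈·⌉ = 1952
j=8: r + 7k = 2254.221647… → ⌈·⌉ = 2255
j=9: r + 8k = 2556.809882… → ⌈·⌉ = 2557
j=10: r + 9k = 2859.398117… → ⌈·⌉ = 2860
j=11: r + 10k = 3161.986352… → ⌈·⌉ = 3162
j=12: r + 11k = 3464.574588… → ⌈·⌉ = 3465
j=13: r + 12k = 3767.162823… → ⌈·⌉ = 3768
j=14: r + 13k = 4069.751058… → ⌈·⌉ = 4070
j=15: r + 14k = 4372.339294… → ⌈·⌉ = 4373
j=16: r + 15k = 4674.927529… → ⌈·⌉ = 4675
j=17: r + 16k = 4977.515764… → ⌈·⌉ = 4978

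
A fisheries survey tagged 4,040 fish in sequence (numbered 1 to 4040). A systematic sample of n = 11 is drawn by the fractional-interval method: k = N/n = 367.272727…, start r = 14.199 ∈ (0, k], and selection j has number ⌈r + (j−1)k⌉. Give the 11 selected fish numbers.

j=1: r + 0k = 14.199 → ⌈·⌉ = 15
j=2: r + 1k = 381.471727… → ⌈·⌉ = 382
j=3: r + 2k = 748.744454… → ⌈·⌉ = 749
j=4: r + 3k = 1116.017181… → ⌈·⌉ = 1117
j=5: r + 4k = 1483.289909… → ⌈·⌉ = 1484
j=6: r + 5k = 1850.562636… → ⌈·⌉ = 1851
j=7: r + 6k = 2217.835363… → ⌈·⌉ = 2218
j=8: r + 7k = 2585.108090… → ⌈·⌉ = 2586
j=9: r + 8k = 2952.380818… → ⌈·⌉ = 2953
j=10: r + 9k = 3319.653545… → ⌈·⌉ = 3320
j=11: r + 10k = 3686.926272… → ⌈·⌉ = 3687

15, 382, 749, 1117, 1484, 1851, 2218, 2586, 2953, 3320, 3687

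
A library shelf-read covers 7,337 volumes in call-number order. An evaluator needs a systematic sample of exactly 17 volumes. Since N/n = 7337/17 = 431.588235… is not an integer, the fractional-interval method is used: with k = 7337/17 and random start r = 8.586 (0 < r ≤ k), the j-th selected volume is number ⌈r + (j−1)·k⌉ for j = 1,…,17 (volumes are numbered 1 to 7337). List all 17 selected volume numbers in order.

9, 441, 872, 1304, 1735, 2167, 2599, 3030, 3462, 3893, 4325, 4757, 5188, 5620, 6051, 6483, 6914

j=1: r + 0k = 8.586 → ⌈·⌉ = 9
j=2: r + 1k = 440.174235… → ⌈·⌉ = 441
j=3: r + 2k = 871.762470… → ⌈·⌉ = 872
j=4: r + 3k = 1303.350705… → ⌈·⌉ = 1304
j=5: r + 4k = 1734.938941… → ⌈·⌉ = 1735
j=6: r + 5k = 2166.527176… → ⌈·⌉ = 2167
j=7: r + 6k = 2598.115411… → ⌈·⌉ = 2599
j=8: r + 7k = 3029.703647… → ⌈·⌉ = 3030
j=9: r + 8k = 3461.291882… → ⌈·⌉ = 3462
j=10: r + 9k = 3892.880117… → ⌈·⌉ = 3893
j=11: r + 10k = 4324.468352… → ⌈·⌉ = 4325
j=12: r + 11k = 4756.056588… → ⌈·⌉ = 4757
j=13: r + 12k = 5187.644823… → ⌈·⌉ = 5188
j=14: r + 13k = 5619.233058… → ⌈·⌉ = 5620
j=15: r + 14k = 6050.821294… → ⌈·⌉ = 6051
j=16: r + 15k = 6482.409529… → ⌈·⌉ = 6483
j=17: r + 16k = 6913.997764… → ⌈·⌉ = 6914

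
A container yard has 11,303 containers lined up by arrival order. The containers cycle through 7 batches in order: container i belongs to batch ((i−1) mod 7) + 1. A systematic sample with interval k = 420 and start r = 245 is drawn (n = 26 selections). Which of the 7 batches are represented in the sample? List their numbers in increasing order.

7

Consecutive selections differ by k = 420, so their batch numbers differ by 420 mod 7 = 0.
gcd(420, 7) = 7, so the sample visits 7/7 = 1 distinct residues mod 7.
Start 245 is batch 7; the batches hit are 7.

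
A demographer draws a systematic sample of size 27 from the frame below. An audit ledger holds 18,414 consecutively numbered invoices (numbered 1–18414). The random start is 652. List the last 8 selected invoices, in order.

13610, 14292, 14974, 15656, 16338, 17020, 17702, 18384

k = N/n = 18414/27 = 682
20th selection = 652 + 19×682 = 13610
21st: 13610 + 682 = 14292
22nd: 14292 + 682 = 14974
23rd: 14974 + 682 = 15656
24th: 15656 + 682 = 16338
25th: 16338 + 682 = 17020
26th: 17020 + 682 = 17702
27th: 17702 + 682 = 18384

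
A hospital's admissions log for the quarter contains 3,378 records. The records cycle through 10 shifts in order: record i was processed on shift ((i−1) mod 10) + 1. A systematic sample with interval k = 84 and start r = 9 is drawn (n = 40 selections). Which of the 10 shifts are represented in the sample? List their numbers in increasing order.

1, 3, 5, 7, 9

Consecutive selections differ by k = 84, so their shift numbers differ by 84 mod 10 = 4.
gcd(84, 10) = 2, so the sample visits 10/2 = 5 distinct residues mod 10.
Start 9 is shift 9; the shifts hit are 1, 3, 5, 7, 9.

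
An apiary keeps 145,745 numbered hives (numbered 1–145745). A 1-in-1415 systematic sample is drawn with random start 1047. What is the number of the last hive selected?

145377

k = 1415
103rd selection = r + (103−1)·k = 1047 + 102×1415 = 1047 + 144330 = 145377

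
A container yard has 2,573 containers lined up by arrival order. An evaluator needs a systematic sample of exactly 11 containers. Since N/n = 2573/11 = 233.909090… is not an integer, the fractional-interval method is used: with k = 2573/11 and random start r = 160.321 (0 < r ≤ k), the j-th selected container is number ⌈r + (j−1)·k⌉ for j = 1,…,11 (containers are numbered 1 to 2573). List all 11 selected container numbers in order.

161, 395, 629, 863, 1096, 1330, 1564, 1798, 2032, 2266, 2500

j=1: r + 0k = 160.321 → ⌈·⌉ = 161
j=2: r + 1k = 394.230090… → ⌈·⌉ = 395
j=3: r + 2k = 628.139181… → ⌈·⌉ = 629
j=4: r + 3k = 862.048272… → ⌈·⌉ = 863
j=5: r + 4k = 1095.957363… → ⌈·⌉ = 1096
j=6: r + 5k = 1329.866454… → ⌈·⌉ = 1330
j=7: r + 6k = 1563.775545… → ⌈·⌉ = 1564
j=8: r + 7k = 1797.684636… → ⌈·⌉ = 1798
j=9: r + 8k = 2031.593727… → ⌈·⌉ = 2032
j=10: r + 9k = 2265.502818… → ⌈·⌉ = 2266
j=11: r + 10k = 2499.411909… → ⌈·⌉ = 2500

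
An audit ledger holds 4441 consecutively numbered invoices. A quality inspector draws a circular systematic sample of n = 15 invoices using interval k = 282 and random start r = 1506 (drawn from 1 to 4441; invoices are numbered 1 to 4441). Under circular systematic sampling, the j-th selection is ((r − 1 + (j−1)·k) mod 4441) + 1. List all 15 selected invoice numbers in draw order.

Selection 1: 1506
Selection 2: 1506 + 282 = 1788
Selection 3: 1788 + 282 = 2070
Selection 4: 2070 + 282 = 2352
Selection 5: 2352 + 282 = 2634
Selection 6: 2634 + 282 = 2916
Selection 7: 2916 + 282 = 3198
Selection 8: 3198 + 282 = 3480
Selection 9: 3480 + 282 = 3762
Selection 10: 3762 + 282 = 4044
Selection 11: 4044 + 282 = 4326
Selection 12: 4326 + 282 = 4608 → 4608 − 4441 = 167
Selection 13: 167 + 282 = 449
Selection 14: 449 + 282 = 731
Selection 15: 731 + 282 = 1013

1506, 1788, 2070, 2352, 2634, 2916, 3198, 3480, 3762, 4044, 4326, 167, 449, 731, 1013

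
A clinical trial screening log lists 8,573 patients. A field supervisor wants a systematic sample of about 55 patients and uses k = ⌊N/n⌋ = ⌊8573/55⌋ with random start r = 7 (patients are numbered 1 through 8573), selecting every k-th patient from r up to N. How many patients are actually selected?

56

k = ⌊8573/55⌋ = 155
Achieved size = ⌊(8573 − 7)/155⌋ + 1 = ⌊8566/155⌋ + 1 = 55 + 1 = 56
(last selection: 7 + 55×155 = 8532 ≤ 8573; next would be 8687 > 8573)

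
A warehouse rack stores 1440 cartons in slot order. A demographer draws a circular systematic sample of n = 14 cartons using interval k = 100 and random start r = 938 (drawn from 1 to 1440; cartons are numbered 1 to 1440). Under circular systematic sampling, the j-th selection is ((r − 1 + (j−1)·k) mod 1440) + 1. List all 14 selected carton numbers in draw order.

Selection 1: 938
Selection 2: 938 + 100 = 1038
Selection 3: 1038 + 100 = 1138
Selection 4: 1138 + 100 = 1238
Selection 5: 1238 + 100 = 1338
Selection 6: 1338 + 100 = 1438
Selection 7: 1438 + 100 = 1538 → 1538 − 1440 = 98
Selection 8: 98 + 100 = 198
Selection 9: 198 + 100 = 298
Selection 10: 298 + 100 = 398
Selection 11: 398 + 100 = 498
Selection 12: 498 + 100 = 598
Selection 13: 598 + 100 = 698
Selection 14: 698 + 100 = 798

938, 1038, 1138, 1238, 1338, 1438, 98, 198, 298, 398, 498, 598, 698, 798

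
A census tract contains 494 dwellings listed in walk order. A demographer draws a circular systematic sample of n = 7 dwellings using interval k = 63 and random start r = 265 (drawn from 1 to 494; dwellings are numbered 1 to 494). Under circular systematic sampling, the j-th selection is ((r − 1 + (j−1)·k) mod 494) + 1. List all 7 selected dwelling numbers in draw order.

265, 328, 391, 454, 23, 86, 149

Selection 1: 265
Selection 2: 265 + 63 = 328
Selection 3: 328 + 63 = 391
Selection 4: 391 + 63 = 454
Selection 5: 454 + 63 = 517 → 517 − 494 = 23
Selection 6: 23 + 63 = 86
Selection 7: 86 + 63 = 149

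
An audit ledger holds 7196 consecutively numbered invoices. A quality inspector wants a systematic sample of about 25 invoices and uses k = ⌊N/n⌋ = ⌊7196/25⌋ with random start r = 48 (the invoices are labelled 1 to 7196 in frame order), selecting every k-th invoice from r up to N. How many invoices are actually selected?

k = ⌊7196/25⌋ = 287
Achieved size = ⌊(7196 − 48)/287⌋ + 1 = ⌊7148/287⌋ + 1 = 24 + 1 = 25
(last selection: 48 + 24×287 = 6936 ≤ 7196; next would be 7223 > 7196)

25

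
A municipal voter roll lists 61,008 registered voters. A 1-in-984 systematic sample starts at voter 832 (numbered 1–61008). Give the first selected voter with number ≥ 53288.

53968

k = 984
Steps past start: ⌈(53288 − 832)/984⌉ = ⌈52456/984⌉ = 54
Selected voter: 832 + 54×984 = 53968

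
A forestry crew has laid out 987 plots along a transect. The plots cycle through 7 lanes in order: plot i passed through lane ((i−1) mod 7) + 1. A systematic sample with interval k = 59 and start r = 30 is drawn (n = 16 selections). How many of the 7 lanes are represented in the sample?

7

Consecutive selections differ by k = 59, so their lane numbers differ by 59 mod 7 = 3.
gcd(59, 7) = 1, so the sample visits 7/1 = 7 distinct residues mod 7.
Start 30 is lane 2; the lanes hit are 1, 2, 3, 4, 5, 6, 7.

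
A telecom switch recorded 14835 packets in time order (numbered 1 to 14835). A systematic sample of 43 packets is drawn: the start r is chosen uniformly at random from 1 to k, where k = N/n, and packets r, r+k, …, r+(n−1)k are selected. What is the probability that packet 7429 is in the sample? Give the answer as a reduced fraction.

k = 14835/43 = 345.
Packet 7429 is selected iff r ≡ 7429 (mod 345); exactly one such r in {1,…,345}.
Inclusion probability = 1/345.

1/345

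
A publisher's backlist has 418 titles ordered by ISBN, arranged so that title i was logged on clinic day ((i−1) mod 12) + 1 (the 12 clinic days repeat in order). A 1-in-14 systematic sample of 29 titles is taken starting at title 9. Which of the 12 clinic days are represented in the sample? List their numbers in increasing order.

1, 3, 5, 7, 9, 11

Consecutive selections differ by k = 14, so their clinic day numbers differ by 14 mod 12 = 2.
gcd(14, 12) = 2, so the sample visits 12/2 = 6 distinct residues mod 12.
Start 9 is clinic day 9; the clinic days hit are 1, 3, 5, 7, 9, 11.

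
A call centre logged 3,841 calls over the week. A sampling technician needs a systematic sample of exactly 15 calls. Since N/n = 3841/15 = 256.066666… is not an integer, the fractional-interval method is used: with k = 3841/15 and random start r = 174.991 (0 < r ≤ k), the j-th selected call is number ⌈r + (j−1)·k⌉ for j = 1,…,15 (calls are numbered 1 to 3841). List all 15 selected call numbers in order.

j=1: r + 0k = 174.991 → ⌈·⌉ = 175
j=2: r + 1k = 431.057666… → ⌈·⌉ = 432
j=3: r + 2k = 687.124333… → ⌈·⌉ = 688
j=4: r + 3k = 943.191 → ⌈·⌉ = 944
j=5: r + 4k = 1199.257666… → ⌈·⌉ = 1200
j=6: r + 5k = 1455.324333… → ⌈·⌉ = 1456
j=7: r + 6k = 1711.391 → ⌈·⌉ = 1712
j=8: r + 7k = 1967.457666… → ⌈·⌉ = 1968
j=9: r + 8k = 2223.524333… → ⌈·⌉ = 2224
j=10: r + 9k = 2479.591 → ⌈·⌉ = 2480
j=11: r + 10k = 2735.657666… → ⌈·⌉ = 2736
j=12: r + 11k = 2991.724333… → ⌈·⌉ = 2992
j=13: r + 12k = 3247.791 → ⌈·⌉ = 3248
j=14: r + 13k = 3503.857666… → ⌈·⌉ = 3504
j=15: r + 14k = 3759.924333… → ⌈·⌉ = 3760

175, 432, 688, 944, 1200, 1456, 1712, 1968, 2224, 2480, 2736, 2992, 3248, 3504, 3760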